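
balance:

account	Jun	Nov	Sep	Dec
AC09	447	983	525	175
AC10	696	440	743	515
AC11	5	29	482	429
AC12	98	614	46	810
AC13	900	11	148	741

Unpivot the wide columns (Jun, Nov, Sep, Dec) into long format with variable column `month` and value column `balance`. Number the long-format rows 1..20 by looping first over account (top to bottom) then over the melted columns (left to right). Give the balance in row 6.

440

20 rows total (5 × 4). Row 6: index ⌊(6-1)/4⌋ = 1 into account → AC10; (6-1) mod 4 = 1 into the melted columns → Nov.
So row 6 is (AC10, Nov, 440); balance = 440.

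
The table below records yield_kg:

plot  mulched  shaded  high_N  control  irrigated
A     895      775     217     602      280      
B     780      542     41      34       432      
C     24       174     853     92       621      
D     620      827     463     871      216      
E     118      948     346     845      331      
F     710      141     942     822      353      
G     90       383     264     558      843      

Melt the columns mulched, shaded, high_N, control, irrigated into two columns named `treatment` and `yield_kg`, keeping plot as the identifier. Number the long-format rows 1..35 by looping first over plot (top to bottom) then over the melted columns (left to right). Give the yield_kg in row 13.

853

35 rows total (7 × 5). Row 13: index ⌊(13-1)/5⌋ = 2 into plot → C; (13-1) mod 5 = 2 into the melted columns → high_N.
So row 13 is (C, high_N, 853); yield_kg = 853.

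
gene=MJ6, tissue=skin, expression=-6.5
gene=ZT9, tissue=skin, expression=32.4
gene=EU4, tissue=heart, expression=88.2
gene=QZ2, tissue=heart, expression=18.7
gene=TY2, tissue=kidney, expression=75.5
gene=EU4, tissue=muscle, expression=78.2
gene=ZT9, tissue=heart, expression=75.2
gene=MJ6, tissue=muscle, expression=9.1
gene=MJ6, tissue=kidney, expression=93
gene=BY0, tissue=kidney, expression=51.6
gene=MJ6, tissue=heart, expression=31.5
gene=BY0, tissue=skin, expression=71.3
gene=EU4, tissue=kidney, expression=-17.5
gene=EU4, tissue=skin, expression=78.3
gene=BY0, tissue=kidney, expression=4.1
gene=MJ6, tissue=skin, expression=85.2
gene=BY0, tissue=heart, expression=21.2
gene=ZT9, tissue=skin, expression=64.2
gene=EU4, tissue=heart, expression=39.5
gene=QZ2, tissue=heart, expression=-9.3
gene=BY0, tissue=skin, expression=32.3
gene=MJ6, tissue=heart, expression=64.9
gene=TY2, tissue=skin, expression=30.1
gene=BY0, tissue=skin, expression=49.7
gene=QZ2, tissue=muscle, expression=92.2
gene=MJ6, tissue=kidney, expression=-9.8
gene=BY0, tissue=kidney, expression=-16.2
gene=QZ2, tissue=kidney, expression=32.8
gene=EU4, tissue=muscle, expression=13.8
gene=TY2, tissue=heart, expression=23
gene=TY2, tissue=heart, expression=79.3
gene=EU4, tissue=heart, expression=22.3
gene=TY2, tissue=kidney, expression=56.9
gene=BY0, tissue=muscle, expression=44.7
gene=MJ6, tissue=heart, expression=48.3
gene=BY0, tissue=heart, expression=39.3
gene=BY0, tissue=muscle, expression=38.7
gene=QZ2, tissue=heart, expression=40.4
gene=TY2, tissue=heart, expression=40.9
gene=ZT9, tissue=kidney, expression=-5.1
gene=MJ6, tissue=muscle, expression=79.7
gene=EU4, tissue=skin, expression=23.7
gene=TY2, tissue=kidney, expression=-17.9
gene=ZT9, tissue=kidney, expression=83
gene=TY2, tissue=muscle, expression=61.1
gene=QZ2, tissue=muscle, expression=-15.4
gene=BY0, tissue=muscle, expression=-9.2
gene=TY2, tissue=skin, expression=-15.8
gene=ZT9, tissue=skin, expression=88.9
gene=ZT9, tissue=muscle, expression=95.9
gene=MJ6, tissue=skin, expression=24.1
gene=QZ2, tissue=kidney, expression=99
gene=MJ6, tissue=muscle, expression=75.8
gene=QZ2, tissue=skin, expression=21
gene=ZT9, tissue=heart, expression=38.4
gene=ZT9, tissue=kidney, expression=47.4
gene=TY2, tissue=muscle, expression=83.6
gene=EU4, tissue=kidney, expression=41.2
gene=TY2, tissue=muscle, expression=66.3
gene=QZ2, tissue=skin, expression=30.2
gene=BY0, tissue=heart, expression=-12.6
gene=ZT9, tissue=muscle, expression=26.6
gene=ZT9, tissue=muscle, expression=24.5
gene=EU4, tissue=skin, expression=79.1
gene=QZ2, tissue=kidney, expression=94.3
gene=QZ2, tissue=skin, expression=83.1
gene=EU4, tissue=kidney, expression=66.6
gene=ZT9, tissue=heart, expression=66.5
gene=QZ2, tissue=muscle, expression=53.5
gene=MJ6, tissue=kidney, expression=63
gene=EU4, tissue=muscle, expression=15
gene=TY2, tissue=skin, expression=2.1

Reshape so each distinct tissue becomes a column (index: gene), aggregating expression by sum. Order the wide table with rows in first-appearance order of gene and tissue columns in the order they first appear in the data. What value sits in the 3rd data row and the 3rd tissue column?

90.3

With rows in first-appearance order of gene, row 3 is gene=EU4. tissue columns in first-appearance order: skin, heart, kidney, muscle; column 3 is kidney.
Long rows with gene=EU4, tissue=kidney: -17.5 + 41.2 + 66.6 = 90.3.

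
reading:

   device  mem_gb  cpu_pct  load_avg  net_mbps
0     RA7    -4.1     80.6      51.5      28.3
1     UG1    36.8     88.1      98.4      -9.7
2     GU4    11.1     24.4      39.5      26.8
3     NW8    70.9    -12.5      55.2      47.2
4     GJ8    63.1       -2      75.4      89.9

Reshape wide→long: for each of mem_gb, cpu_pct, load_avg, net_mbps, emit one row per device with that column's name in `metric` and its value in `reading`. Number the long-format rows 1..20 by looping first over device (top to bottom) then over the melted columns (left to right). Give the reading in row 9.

11.1

20 rows total (5 × 4). Row 9: index ⌊(9-1)/4⌋ = 2 into device → GU4; (9-1) mod 4 = 0 into the melted columns → mem_gb.
So row 9 is (GU4, mem_gb, 11.1); reading = 11.1.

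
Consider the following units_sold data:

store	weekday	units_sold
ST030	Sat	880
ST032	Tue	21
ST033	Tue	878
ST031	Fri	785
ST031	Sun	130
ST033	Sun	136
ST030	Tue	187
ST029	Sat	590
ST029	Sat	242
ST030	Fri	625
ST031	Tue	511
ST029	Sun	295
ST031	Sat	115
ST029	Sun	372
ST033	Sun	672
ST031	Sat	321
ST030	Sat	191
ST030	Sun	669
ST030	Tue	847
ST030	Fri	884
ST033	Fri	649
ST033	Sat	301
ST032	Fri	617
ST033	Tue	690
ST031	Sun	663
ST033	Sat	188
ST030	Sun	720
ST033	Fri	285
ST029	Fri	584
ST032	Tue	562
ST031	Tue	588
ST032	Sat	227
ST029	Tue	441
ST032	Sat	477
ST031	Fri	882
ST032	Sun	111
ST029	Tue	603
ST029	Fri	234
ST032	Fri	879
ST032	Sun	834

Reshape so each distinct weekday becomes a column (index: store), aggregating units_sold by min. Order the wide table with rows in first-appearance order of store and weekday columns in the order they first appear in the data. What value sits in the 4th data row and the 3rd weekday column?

With rows in first-appearance order of store, row 4 is store=ST031. weekday columns in first-appearance order: Sat, Tue, Fri, Sun; column 3 is Fri.
Long rows with store=ST031, weekday=Fri: min(785, 882) = 785.

785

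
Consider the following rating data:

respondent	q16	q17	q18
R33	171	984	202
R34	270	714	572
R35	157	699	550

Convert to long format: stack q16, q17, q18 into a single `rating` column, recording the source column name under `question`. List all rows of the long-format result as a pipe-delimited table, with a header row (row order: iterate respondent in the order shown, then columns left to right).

Each (respondent, column) pair becomes one row: 3 × 3 = 9 rows.
For example, (R33, q16) → rating=171.

| respondent | question | rating |
| R33 | q16 | 171 |
| R33 | q17 | 984 |
| R33 | q18 | 202 |
| R34 | q16 | 270 |
| R34 | q17 | 714 |
| R34 | q18 | 572 |
| R35 | q16 | 157 |
| R35 | q17 | 699 |
| R35 | q18 | 550 |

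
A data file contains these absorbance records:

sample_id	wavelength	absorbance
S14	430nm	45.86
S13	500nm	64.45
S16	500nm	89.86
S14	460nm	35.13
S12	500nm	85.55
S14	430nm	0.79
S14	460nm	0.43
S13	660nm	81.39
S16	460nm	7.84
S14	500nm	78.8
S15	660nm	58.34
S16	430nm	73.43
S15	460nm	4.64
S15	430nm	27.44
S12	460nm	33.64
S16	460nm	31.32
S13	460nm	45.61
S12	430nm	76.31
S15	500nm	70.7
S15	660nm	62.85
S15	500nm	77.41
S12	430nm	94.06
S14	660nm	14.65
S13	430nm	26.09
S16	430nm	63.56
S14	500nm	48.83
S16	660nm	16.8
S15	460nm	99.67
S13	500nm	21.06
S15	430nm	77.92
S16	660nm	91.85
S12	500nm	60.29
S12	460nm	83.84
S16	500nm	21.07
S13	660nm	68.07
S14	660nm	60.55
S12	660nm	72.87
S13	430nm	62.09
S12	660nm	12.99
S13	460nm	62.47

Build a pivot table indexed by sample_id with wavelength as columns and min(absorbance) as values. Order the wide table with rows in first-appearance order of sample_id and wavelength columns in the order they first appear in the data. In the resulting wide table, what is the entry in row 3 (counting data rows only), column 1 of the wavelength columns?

With rows in first-appearance order of sample_id, row 3 is sample_id=S16. wavelength columns in first-appearance order: 430nm, 500nm, 460nm, 660nm; column 1 is 430nm.
Long rows with sample_id=S16, wavelength=430nm: min(73.43, 63.56) = 63.56.

63.56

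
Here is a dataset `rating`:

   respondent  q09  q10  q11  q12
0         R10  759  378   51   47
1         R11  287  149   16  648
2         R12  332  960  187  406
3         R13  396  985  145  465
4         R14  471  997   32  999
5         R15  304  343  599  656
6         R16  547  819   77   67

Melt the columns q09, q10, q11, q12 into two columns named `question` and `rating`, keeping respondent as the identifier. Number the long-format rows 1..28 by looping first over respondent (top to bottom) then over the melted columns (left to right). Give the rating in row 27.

77

28 rows total (7 × 4). Row 27: index ⌊(27-1)/4⌋ = 6 into respondent → R16; (27-1) mod 4 = 2 into the melted columns → q11.
So row 27 is (R16, q11, 77); rating = 77.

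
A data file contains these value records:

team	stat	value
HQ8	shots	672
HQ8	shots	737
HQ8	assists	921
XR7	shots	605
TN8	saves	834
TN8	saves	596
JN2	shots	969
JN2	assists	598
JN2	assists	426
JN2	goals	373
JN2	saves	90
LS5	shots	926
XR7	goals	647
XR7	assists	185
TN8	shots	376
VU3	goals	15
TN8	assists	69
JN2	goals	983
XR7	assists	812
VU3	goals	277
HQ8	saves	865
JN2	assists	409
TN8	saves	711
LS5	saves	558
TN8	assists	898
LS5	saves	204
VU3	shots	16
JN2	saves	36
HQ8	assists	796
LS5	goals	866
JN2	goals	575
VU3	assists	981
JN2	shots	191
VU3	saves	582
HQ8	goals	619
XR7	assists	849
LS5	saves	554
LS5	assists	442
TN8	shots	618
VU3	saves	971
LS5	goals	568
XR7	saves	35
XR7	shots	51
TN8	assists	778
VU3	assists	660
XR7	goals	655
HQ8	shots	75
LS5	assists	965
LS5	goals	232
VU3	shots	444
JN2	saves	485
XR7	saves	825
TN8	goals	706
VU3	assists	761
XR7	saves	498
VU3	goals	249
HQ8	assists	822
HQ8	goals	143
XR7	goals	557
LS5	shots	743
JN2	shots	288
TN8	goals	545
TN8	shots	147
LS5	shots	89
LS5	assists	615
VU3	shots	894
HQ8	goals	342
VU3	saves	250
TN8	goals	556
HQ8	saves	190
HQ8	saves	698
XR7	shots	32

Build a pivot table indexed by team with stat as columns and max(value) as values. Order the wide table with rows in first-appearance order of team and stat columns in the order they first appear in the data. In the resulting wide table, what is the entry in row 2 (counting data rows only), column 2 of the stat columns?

With rows in first-appearance order of team, row 2 is team=XR7. stat columns in first-appearance order: shots, assists, saves, goals; column 2 is assists.
Long rows with team=XR7, stat=assists: max(185, 812, 849) = 849.

849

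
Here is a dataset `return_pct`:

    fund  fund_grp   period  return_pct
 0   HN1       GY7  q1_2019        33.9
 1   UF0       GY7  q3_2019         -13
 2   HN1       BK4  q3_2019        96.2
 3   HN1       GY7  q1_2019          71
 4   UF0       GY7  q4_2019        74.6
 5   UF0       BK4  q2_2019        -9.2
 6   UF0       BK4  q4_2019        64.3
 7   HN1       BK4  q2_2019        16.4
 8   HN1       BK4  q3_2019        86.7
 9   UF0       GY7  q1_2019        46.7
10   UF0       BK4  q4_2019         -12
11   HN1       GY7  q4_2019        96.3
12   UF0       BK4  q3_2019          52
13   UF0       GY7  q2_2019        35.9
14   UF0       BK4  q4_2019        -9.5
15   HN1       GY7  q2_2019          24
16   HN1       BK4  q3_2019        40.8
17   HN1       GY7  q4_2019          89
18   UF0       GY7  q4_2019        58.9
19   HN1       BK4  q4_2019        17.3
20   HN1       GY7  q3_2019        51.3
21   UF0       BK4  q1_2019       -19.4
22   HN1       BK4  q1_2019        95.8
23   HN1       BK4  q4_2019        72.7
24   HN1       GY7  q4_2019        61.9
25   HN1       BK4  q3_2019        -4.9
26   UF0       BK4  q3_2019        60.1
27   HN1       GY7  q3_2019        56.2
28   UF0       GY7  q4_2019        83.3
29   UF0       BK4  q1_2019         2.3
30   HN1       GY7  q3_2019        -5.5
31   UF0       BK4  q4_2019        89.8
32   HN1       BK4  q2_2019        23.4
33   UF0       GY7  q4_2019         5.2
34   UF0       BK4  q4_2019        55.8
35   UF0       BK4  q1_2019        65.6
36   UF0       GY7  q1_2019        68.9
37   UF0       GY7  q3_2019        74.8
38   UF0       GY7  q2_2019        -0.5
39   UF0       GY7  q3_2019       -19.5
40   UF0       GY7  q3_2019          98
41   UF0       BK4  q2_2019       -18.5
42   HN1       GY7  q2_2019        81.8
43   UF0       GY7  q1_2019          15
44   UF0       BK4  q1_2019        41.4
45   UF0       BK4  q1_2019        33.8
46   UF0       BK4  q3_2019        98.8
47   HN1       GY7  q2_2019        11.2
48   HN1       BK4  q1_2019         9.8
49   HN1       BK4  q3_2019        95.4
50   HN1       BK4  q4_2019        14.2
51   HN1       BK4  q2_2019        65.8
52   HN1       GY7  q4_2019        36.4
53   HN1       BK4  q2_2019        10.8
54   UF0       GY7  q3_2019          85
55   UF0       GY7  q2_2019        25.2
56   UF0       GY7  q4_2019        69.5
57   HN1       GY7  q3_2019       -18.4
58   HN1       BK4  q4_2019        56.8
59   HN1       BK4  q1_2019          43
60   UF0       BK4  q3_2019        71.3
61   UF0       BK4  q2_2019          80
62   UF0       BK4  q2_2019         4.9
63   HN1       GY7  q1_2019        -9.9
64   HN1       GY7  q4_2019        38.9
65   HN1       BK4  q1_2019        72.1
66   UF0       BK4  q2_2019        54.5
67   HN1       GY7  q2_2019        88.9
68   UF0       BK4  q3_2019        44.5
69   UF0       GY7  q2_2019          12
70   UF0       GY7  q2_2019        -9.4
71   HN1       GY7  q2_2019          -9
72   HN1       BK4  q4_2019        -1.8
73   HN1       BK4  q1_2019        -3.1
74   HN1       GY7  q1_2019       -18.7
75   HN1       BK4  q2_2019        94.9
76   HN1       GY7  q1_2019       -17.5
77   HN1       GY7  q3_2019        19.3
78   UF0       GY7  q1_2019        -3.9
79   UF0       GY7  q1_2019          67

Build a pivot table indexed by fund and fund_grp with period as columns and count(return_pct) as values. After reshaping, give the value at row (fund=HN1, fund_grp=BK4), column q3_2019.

5

Rows with fund=HN1, fund_grp=BK4 and period=q3_2019: return_pct values are 96.2, 86.7, 40.8, -4.9, 95.4.
5 rows match — count = 5.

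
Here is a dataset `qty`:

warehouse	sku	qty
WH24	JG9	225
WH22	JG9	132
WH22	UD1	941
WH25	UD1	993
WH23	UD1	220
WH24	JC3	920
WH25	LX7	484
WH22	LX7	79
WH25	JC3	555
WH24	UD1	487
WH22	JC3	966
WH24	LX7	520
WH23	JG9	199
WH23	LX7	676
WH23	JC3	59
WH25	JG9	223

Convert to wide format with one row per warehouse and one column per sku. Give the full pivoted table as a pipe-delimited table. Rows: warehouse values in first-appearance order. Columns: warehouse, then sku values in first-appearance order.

| warehouse | JG9 | UD1 | JC3 | LX7 |
| WH24 | 225 | 487 | 920 | 520 |
| WH22 | 132 | 941 | 966 | 79 |
| WH25 | 223 | 993 | 555 | 484 |
| WH23 | 199 | 220 | 59 | 676 |

Columns: warehouse plus the 4 distinct sku values (JG9, UD1, JC3, LX7).
For example, row WH24 column JG9 takes qty=225 from the long row (WH24, JG9).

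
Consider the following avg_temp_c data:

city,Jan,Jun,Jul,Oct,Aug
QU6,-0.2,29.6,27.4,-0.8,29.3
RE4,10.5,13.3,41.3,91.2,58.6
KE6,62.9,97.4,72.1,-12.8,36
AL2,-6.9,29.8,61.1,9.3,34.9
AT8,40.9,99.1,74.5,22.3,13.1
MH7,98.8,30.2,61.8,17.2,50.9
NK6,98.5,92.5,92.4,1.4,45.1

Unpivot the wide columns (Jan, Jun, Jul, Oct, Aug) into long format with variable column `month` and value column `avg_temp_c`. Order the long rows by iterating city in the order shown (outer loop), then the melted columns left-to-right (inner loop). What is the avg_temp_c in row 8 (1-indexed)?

35 rows total (7 × 5). Row 8: index ⌊(8-1)/5⌋ = 1 into city → RE4; (8-1) mod 5 = 2 into the melted columns → Jul.
So row 8 is (RE4, Jul, 41.3); avg_temp_c = 41.3.

41.3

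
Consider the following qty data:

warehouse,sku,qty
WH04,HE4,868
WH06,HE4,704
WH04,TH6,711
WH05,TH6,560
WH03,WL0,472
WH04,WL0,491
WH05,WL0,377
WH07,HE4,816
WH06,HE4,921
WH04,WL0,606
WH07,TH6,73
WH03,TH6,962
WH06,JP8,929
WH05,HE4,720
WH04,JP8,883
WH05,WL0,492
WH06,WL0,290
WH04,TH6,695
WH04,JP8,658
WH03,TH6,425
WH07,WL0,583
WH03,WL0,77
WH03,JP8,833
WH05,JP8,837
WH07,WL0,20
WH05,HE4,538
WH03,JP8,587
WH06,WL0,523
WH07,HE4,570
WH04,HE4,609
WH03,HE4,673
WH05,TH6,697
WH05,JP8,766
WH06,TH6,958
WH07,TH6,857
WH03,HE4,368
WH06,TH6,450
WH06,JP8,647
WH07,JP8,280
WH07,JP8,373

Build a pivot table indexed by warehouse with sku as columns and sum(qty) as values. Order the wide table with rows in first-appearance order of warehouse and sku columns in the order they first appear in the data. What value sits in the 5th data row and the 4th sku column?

With rows in first-appearance order of warehouse, row 5 is warehouse=WH07. sku columns in first-appearance order: HE4, TH6, WL0, JP8; column 4 is JP8.
Long rows with warehouse=WH07, sku=JP8: 280 + 373 = 653.

653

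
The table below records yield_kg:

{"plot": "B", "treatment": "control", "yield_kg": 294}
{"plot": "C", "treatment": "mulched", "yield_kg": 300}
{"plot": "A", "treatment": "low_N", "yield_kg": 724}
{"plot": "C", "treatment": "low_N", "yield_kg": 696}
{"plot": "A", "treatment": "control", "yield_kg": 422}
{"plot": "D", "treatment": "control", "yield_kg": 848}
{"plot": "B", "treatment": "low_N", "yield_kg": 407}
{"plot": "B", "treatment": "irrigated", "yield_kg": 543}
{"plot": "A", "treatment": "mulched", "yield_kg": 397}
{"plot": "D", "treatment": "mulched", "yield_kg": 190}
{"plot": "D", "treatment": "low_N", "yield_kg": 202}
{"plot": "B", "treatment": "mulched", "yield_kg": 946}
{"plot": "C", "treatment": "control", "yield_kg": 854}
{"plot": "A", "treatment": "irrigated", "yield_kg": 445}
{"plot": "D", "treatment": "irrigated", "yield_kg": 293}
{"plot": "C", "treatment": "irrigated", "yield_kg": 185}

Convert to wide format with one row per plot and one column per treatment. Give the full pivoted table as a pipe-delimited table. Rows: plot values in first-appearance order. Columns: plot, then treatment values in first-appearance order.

Columns: plot plus the 4 distinct treatment values (control, mulched, low_N, irrigated).
For example, row B column control takes yield_kg=294 from the long row (B, control).

| plot | control | mulched | low_N | irrigated |
| B | 294 | 946 | 407 | 543 |
| C | 854 | 300 | 696 | 185 |
| A | 422 | 397 | 724 | 445 |
| D | 848 | 190 | 202 | 293 |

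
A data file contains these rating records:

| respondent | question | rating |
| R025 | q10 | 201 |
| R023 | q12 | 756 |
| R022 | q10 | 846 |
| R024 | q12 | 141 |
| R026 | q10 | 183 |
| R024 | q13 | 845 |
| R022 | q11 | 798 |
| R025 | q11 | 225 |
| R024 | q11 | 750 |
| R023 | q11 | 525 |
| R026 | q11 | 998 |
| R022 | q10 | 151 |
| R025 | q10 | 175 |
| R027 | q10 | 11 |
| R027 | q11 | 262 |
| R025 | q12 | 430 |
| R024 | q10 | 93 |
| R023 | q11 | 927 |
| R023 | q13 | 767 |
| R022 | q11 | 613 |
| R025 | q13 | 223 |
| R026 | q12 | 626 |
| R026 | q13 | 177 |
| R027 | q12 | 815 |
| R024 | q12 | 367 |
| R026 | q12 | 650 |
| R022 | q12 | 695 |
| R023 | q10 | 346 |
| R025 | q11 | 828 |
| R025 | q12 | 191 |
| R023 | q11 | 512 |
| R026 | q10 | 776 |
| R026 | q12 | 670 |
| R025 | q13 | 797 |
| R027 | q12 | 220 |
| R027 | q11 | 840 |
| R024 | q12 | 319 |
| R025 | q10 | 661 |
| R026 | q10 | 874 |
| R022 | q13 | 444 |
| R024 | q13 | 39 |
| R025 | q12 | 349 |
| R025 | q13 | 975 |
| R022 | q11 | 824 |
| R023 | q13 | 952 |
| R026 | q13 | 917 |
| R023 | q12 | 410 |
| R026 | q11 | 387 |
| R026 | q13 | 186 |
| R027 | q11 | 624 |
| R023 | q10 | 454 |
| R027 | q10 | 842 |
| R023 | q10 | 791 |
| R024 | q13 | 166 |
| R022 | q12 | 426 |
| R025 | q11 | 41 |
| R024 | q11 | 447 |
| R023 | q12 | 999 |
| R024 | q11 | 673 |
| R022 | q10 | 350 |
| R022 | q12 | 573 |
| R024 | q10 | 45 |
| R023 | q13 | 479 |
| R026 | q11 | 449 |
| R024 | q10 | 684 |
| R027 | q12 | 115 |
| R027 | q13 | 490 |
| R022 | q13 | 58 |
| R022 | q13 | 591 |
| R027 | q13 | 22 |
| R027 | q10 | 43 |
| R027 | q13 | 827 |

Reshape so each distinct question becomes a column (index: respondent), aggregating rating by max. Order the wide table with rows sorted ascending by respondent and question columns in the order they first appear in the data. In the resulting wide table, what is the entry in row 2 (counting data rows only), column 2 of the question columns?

999

With rows sorted ascending by respondent, row 2 is respondent=R023. question columns in first-appearance order: q10, q12, q13, q11; column 2 is q12.
Long rows with respondent=R023, question=q12: max(756, 410, 999) = 999.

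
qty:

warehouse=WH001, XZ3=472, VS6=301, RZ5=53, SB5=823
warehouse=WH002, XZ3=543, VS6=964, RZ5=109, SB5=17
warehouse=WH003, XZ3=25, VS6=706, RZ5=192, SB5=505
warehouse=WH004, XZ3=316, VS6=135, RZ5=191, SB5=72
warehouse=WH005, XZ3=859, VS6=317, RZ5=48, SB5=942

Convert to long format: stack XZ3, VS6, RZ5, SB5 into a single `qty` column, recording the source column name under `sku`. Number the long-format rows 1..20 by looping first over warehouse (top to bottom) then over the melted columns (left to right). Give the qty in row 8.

17

20 rows total (5 × 4). Row 8: index ⌊(8-1)/4⌋ = 1 into warehouse → WH002; (8-1) mod 4 = 3 into the melted columns → SB5.
So row 8 is (WH002, SB5, 17); qty = 17.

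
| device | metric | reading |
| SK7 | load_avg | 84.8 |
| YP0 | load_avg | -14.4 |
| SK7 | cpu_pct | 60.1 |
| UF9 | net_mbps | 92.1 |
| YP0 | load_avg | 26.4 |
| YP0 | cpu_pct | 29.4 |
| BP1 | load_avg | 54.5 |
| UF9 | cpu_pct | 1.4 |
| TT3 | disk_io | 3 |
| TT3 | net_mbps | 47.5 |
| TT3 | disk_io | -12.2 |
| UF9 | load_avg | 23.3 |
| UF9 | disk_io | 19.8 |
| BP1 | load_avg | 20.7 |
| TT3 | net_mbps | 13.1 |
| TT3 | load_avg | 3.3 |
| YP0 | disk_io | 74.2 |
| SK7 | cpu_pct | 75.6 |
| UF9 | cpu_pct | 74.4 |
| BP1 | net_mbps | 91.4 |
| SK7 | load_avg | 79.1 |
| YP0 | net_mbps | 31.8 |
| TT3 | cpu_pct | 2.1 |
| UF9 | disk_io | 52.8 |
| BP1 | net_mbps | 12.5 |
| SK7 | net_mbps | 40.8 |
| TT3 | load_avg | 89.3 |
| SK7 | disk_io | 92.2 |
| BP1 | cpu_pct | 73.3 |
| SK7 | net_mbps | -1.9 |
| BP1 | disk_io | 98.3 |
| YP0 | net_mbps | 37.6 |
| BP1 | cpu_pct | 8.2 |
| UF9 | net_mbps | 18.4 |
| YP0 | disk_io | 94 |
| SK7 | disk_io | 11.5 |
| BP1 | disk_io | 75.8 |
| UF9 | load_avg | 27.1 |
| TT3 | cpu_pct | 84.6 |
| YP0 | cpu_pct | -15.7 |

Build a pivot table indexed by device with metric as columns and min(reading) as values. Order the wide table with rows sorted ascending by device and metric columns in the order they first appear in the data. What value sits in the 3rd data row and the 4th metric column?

With rows sorted ascending by device, row 3 is device=TT3. metric columns in first-appearance order: load_avg, cpu_pct, net_mbps, disk_io; column 4 is disk_io.
Long rows with device=TT3, metric=disk_io: min(3, -12.2) = -12.2.

-12.2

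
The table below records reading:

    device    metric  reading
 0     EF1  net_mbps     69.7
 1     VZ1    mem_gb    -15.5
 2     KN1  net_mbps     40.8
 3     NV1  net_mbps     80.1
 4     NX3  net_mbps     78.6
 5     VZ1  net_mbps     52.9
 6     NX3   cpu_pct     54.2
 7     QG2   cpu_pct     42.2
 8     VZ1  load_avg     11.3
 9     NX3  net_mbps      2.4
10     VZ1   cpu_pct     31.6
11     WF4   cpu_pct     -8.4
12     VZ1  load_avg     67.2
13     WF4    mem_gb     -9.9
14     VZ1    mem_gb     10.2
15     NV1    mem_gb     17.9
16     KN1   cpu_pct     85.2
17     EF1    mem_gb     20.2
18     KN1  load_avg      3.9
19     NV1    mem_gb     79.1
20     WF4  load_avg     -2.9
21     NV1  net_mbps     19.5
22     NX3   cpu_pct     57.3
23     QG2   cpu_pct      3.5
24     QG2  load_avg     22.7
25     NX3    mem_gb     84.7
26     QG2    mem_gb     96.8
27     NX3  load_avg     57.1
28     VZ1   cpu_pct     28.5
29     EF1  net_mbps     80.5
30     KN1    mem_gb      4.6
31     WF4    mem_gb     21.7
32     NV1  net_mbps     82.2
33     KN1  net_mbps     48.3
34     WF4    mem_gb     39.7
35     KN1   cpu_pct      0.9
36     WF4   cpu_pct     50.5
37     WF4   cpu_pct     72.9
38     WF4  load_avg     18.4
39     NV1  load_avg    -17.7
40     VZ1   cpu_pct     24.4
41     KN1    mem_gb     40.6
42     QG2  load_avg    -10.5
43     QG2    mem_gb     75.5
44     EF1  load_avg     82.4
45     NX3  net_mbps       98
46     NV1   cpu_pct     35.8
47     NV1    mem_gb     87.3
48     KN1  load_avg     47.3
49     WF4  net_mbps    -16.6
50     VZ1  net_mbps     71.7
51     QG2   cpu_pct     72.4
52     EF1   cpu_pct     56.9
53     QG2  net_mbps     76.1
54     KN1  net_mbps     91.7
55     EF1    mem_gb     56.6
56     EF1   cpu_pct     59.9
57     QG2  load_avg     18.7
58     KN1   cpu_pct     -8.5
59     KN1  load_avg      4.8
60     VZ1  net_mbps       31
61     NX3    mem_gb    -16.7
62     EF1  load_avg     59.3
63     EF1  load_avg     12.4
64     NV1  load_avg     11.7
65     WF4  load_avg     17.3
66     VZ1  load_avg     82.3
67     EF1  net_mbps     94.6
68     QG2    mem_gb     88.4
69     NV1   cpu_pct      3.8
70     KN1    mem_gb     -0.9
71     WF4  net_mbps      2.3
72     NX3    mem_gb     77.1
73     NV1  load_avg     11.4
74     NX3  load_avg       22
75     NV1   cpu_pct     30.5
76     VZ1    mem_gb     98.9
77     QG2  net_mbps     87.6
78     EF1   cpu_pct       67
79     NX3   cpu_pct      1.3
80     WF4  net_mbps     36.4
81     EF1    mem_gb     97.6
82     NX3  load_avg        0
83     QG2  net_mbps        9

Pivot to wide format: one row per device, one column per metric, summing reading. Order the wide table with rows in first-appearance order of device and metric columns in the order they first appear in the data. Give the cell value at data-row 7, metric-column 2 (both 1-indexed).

With rows in first-appearance order of device, row 7 is device=WF4. metric columns in first-appearance order: net_mbps, mem_gb, cpu_pct, load_avg; column 2 is mem_gb.
Long rows with device=WF4, metric=mem_gb: -9.9 + 21.7 + 39.7 = 51.5.

51.5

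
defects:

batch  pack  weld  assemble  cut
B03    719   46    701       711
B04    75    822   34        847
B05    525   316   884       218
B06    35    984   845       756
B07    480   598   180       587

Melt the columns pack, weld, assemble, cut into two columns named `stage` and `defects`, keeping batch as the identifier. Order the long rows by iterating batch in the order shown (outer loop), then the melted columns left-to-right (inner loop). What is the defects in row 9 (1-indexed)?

20 rows total (5 × 4). Row 9: index ⌊(9-1)/4⌋ = 2 into batch → B05; (9-1) mod 4 = 0 into the melted columns → pack.
So row 9 is (B05, pack, 525); defects = 525.

525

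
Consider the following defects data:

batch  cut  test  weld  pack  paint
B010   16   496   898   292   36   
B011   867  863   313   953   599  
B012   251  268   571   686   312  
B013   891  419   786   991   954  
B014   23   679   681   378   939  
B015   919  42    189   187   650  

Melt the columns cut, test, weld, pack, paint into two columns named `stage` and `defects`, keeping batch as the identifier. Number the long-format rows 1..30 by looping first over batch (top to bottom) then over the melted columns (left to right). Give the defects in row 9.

953

30 rows total (6 × 5). Row 9: index ⌊(9-1)/5⌋ = 1 into batch → B011; (9-1) mod 5 = 3 into the melted columns → pack.
So row 9 is (B011, pack, 953); defects = 953.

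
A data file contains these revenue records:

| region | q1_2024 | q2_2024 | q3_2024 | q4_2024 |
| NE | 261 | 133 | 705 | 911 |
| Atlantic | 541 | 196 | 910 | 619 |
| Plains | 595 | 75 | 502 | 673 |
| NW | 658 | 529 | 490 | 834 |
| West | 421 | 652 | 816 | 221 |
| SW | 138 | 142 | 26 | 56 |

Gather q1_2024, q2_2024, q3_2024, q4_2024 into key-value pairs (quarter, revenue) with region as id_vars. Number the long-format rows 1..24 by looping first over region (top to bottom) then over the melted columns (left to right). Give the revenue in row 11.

502

24 rows total (6 × 4). Row 11: index ⌊(11-1)/4⌋ = 2 into region → Plains; (11-1) mod 4 = 2 into the melted columns → q3_2024.
So row 11 is (Plains, q3_2024, 502); revenue = 502.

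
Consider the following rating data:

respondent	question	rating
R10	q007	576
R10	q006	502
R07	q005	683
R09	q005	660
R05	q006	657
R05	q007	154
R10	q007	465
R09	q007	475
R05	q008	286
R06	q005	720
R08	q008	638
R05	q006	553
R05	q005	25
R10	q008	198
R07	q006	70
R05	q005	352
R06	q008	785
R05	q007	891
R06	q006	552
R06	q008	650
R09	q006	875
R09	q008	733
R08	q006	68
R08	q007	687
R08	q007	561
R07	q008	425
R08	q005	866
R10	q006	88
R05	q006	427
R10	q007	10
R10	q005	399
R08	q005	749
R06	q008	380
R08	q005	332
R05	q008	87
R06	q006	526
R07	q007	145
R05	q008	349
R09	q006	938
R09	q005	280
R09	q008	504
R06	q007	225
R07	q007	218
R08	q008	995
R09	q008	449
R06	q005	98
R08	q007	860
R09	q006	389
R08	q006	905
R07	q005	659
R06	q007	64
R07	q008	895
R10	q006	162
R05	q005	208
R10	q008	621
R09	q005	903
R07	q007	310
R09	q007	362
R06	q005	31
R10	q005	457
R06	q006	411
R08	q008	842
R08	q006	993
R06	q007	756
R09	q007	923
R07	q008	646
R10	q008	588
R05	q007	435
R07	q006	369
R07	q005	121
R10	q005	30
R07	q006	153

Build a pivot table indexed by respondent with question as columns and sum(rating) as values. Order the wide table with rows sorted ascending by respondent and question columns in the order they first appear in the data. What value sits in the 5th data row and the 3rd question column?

1843

With rows sorted ascending by respondent, row 5 is respondent=R09. question columns in first-appearance order: q007, q006, q005, q008; column 3 is q005.
Long rows with respondent=R09, question=q005: 660 + 280 + 903 = 1843.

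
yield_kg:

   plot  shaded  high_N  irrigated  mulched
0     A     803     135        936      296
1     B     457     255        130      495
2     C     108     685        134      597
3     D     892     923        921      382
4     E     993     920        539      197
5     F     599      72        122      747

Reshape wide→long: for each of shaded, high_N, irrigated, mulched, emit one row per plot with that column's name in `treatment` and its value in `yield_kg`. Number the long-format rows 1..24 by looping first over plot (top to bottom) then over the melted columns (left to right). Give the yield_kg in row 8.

24 rows total (6 × 4). Row 8: index ⌊(8-1)/4⌋ = 1 into plot → B; (8-1) mod 4 = 3 into the melted columns → mulched.
So row 8 is (B, mulched, 495); yield_kg = 495.

495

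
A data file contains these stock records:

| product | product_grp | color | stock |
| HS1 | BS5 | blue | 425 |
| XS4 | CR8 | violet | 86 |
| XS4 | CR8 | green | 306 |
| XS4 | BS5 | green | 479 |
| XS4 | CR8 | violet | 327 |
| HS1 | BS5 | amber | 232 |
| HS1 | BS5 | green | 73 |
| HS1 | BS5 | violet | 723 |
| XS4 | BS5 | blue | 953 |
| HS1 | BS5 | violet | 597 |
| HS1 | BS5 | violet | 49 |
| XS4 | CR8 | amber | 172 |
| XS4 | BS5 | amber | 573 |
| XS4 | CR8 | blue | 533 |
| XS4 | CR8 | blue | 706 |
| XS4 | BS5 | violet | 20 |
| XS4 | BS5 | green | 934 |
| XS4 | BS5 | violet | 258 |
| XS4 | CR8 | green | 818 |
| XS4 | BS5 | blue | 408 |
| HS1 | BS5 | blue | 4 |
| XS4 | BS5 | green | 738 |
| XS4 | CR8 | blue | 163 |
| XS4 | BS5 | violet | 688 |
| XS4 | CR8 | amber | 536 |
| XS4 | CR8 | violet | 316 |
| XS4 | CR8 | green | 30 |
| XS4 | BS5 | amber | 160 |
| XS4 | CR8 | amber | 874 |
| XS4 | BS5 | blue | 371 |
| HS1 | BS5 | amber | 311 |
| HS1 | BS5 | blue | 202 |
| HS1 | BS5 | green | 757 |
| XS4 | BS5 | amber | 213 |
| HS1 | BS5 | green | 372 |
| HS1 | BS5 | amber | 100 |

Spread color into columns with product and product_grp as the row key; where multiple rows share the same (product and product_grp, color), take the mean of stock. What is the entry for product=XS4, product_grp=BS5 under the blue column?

Rows with product=XS4, product_grp=BS5 and color=blue: stock values are 953, 408, 371.
(953 + 408 + 371) / 3 = 577.33.

577.33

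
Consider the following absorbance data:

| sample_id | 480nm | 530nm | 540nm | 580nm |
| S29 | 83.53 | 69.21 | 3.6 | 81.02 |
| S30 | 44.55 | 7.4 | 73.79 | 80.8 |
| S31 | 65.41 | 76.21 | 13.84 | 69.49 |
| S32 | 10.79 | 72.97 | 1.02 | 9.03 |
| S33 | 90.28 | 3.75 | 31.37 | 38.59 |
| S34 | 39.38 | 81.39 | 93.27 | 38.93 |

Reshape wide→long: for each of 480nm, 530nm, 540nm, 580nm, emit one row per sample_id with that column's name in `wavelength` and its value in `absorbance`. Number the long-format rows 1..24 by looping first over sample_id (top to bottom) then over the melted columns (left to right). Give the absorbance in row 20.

24 rows total (6 × 4). Row 20: index ⌊(20-1)/4⌋ = 4 into sample_id → S33; (20-1) mod 4 = 3 into the melted columns → 580nm.
So row 20 is (S33, 580nm, 38.59); absorbance = 38.59.

38.59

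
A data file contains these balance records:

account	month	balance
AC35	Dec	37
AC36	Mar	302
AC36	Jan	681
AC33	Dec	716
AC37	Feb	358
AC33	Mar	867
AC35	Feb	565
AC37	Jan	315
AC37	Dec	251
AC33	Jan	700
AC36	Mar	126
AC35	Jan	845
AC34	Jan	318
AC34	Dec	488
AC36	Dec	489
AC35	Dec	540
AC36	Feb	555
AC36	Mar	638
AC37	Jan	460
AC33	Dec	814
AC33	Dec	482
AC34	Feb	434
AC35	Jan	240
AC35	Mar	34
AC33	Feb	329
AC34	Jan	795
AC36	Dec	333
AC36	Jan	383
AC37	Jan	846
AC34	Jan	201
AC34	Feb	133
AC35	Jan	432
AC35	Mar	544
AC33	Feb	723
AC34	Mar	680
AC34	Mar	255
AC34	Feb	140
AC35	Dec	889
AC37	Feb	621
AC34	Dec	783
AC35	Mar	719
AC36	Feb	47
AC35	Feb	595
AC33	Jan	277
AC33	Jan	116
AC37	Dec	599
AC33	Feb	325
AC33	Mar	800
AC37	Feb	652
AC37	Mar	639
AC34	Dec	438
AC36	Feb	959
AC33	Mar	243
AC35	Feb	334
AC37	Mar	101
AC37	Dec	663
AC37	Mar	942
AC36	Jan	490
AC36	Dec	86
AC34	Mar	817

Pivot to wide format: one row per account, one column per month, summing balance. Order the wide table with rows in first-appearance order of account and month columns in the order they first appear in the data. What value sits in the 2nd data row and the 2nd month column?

1066

With rows in first-appearance order of account, row 2 is account=AC36. month columns in first-appearance order: Dec, Mar, Jan, Feb; column 2 is Mar.
Long rows with account=AC36, month=Mar: 302 + 126 + 638 = 1066.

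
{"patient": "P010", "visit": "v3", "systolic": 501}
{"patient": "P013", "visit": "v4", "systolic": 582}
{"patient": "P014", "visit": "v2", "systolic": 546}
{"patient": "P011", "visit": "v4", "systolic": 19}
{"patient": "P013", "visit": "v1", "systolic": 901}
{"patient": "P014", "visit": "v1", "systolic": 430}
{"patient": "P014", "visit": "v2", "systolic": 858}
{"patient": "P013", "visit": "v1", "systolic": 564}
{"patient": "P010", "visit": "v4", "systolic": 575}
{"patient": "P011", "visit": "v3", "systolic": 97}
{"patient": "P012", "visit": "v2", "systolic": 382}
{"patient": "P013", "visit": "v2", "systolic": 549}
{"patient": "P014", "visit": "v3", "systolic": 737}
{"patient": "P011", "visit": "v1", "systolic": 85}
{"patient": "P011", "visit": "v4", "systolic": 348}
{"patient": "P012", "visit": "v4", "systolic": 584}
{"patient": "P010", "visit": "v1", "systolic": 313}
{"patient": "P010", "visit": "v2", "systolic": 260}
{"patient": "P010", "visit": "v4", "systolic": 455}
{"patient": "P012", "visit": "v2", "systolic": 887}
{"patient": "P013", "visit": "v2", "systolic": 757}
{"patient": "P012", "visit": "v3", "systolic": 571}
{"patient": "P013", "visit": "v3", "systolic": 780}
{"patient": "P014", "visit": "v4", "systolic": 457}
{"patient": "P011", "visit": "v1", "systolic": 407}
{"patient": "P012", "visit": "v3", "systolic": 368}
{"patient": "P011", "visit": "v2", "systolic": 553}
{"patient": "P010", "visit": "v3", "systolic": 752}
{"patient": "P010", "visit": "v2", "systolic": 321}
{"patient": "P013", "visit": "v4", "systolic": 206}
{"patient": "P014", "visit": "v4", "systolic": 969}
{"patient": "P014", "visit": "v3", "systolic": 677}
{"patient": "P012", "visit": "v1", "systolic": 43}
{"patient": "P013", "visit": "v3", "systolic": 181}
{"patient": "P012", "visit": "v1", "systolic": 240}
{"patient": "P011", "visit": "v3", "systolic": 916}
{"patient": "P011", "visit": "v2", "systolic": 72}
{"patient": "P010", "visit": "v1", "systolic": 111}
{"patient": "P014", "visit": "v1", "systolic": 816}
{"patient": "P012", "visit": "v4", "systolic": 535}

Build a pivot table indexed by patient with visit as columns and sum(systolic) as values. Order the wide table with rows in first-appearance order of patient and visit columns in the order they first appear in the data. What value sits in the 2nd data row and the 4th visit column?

1465

With rows in first-appearance order of patient, row 2 is patient=P013. visit columns in first-appearance order: v3, v4, v2, v1; column 4 is v1.
Long rows with patient=P013, visit=v1: 901 + 564 = 1465.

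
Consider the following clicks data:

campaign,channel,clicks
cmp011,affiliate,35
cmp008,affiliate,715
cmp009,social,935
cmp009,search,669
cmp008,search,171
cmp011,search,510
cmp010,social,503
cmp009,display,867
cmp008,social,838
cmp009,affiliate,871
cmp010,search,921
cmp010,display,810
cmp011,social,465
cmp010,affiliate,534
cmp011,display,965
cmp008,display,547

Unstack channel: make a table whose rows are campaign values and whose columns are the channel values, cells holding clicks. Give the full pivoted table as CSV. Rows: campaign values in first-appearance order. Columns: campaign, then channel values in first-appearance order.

campaign,affiliate,social,search,display
cmp011,35,465,510,965
cmp008,715,838,171,547
cmp009,871,935,669,867
cmp010,534,503,921,810

Columns: campaign plus the 4 distinct channel values (affiliate, social, search, display).
For example, row cmp011 column affiliate takes clicks=35 from the long row (cmp011, affiliate).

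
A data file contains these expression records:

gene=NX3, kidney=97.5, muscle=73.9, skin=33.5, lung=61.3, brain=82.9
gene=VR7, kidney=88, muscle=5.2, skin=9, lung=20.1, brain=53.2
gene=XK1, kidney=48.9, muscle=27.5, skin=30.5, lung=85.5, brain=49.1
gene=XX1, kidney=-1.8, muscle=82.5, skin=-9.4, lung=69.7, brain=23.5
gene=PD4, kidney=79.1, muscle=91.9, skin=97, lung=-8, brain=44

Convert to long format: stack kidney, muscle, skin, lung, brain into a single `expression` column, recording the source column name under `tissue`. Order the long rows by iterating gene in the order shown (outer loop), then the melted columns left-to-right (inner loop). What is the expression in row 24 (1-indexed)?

-8

25 rows total (5 × 5). Row 24: index ⌊(24-1)/5⌋ = 4 into gene → PD4; (24-1) mod 5 = 3 into the melted columns → lung.
So row 24 is (PD4, lung, -8); expression = -8.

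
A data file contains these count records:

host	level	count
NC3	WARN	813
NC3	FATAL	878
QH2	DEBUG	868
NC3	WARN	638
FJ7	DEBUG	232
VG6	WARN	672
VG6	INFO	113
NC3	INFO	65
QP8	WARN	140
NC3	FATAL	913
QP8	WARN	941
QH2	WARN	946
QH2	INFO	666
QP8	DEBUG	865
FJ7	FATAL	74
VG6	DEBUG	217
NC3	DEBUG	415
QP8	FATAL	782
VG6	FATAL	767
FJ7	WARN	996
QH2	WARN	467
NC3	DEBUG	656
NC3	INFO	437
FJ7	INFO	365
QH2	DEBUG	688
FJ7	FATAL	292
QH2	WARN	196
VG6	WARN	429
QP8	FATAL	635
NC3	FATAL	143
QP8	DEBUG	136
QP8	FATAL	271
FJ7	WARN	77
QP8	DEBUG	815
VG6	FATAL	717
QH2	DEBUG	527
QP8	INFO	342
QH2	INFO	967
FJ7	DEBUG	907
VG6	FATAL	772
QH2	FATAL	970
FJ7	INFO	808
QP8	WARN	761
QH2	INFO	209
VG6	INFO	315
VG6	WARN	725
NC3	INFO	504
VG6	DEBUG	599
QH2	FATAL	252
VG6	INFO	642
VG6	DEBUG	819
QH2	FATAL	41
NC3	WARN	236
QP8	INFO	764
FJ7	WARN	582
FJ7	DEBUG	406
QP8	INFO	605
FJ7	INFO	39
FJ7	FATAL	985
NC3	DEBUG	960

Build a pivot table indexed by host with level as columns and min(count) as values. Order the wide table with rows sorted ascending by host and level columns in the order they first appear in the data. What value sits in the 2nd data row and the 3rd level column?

With rows sorted ascending by host, row 2 is host=NC3. level columns in first-appearance order: WARN, FATAL, DEBUG, INFO; column 3 is DEBUG.
Long rows with host=NC3, level=DEBUG: min(415, 656, 960) = 415.

415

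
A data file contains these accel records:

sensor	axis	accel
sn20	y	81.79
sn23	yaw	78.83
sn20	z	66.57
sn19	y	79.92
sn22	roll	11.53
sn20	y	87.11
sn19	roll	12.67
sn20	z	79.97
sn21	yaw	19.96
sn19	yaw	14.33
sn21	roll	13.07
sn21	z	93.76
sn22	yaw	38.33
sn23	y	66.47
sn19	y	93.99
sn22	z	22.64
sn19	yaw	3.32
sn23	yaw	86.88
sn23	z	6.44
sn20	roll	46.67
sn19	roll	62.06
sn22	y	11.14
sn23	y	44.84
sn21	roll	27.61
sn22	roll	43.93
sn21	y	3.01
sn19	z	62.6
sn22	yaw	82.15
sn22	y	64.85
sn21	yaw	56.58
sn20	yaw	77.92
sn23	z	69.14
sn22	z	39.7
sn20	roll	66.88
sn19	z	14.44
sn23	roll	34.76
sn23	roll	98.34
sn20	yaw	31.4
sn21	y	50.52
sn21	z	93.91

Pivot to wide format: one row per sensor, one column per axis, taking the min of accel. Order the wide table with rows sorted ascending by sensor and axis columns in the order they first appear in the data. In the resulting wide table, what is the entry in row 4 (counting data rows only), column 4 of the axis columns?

With rows sorted ascending by sensor, row 4 is sensor=sn22. axis columns in first-appearance order: y, yaw, z, roll; column 4 is roll.
Long rows with sensor=sn22, axis=roll: min(11.53, 43.93) = 11.53.

11.53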